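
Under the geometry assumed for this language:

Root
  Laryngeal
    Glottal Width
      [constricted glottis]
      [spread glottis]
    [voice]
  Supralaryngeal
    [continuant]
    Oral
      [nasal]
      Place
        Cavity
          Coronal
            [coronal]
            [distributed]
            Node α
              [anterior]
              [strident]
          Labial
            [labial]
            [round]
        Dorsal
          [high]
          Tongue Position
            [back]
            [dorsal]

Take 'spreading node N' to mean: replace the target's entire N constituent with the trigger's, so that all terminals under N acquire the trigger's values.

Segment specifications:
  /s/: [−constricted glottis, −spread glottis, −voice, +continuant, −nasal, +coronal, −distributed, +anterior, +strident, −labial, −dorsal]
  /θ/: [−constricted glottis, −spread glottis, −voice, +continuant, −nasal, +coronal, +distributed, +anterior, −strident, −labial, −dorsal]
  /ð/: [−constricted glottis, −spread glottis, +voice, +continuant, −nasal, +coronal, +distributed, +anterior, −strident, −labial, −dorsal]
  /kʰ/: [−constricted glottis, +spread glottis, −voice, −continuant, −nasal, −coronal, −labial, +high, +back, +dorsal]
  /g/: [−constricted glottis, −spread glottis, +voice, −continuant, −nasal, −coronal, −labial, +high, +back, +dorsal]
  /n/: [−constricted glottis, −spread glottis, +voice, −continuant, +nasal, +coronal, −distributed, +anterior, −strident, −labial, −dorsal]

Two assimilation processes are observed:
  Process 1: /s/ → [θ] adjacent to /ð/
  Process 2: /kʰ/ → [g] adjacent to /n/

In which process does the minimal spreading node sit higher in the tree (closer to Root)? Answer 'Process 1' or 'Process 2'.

Process 1 alters [distributed], [strident]; the lowest common ancestor is Coronal (depth 5 from Root).
In Process 2, [voice], [spread glottis] change, so the minimal spreading node is Laryngeal at depth 1.
Laryngeal is closer to Root than Coronal, so Process 2 spreads the higher node.

Process 2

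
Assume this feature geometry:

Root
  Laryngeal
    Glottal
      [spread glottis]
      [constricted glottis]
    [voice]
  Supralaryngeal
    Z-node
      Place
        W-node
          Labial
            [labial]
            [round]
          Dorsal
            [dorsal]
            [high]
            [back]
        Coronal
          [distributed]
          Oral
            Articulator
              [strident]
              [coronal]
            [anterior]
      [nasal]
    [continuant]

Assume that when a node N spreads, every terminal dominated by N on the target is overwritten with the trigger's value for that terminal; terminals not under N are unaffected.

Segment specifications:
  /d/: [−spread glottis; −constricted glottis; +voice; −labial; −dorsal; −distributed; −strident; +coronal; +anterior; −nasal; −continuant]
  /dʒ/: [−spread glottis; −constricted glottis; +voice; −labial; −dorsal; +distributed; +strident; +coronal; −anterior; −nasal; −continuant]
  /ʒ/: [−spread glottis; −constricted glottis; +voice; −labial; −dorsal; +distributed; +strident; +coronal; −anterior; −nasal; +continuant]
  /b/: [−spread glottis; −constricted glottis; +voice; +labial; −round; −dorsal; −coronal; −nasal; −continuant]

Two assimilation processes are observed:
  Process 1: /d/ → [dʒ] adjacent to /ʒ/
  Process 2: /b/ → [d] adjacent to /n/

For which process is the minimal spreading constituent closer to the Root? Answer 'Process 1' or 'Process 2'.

Process 1 alters [anterior], [distributed], [strident]; the lowest common ancestor is Coronal (depth 4 from Root).
Process 2: the features that change are [labial], [round], [coronal], [anterior], [distributed], [strident]; the minimal node is Place (depth 3).
Depth 3 < depth 4; Process 2 involves the structurally higher constituent Place.

Process 2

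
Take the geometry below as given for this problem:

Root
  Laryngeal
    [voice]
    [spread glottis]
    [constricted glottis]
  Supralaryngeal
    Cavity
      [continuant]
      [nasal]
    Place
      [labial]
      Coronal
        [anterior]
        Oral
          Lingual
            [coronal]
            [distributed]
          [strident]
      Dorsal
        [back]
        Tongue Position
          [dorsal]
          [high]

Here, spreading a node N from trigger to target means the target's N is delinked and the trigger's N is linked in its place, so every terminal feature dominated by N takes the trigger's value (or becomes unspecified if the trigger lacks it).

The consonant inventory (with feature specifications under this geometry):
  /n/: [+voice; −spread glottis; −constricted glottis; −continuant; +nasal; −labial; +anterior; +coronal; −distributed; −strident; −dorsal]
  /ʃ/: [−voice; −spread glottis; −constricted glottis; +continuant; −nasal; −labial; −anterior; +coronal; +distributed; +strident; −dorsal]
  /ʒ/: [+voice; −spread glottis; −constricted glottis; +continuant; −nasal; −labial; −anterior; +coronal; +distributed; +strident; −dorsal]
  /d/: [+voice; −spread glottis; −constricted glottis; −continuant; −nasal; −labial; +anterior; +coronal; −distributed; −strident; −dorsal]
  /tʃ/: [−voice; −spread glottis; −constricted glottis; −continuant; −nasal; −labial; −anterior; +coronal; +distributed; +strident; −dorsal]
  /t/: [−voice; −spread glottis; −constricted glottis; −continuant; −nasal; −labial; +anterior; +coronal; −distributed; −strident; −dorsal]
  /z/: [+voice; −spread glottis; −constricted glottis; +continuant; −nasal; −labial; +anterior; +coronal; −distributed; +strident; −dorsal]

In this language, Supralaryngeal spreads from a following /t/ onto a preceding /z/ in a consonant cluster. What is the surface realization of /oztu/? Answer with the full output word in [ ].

[odtu]

The Supralaryngeal node dominates the terminals [continuant], [nasal], [labial], [anterior], [coronal], [distributed], [strident], [back], [dorsal], [high].
Spreading Supralaryngeal from /t/ onto /z/ replaces those values with /t/'s: [−continuant], [−nasal], [−labial], [+anterior], [+coronal], [−distributed], [−strident], [−dorsal]. Features outside Supralaryngeal ([voice], [spread glottis], [constricted glottis]) stay as in /z/.
This feature bundle is that of [d], so /oztu/ surfaces as [odtu].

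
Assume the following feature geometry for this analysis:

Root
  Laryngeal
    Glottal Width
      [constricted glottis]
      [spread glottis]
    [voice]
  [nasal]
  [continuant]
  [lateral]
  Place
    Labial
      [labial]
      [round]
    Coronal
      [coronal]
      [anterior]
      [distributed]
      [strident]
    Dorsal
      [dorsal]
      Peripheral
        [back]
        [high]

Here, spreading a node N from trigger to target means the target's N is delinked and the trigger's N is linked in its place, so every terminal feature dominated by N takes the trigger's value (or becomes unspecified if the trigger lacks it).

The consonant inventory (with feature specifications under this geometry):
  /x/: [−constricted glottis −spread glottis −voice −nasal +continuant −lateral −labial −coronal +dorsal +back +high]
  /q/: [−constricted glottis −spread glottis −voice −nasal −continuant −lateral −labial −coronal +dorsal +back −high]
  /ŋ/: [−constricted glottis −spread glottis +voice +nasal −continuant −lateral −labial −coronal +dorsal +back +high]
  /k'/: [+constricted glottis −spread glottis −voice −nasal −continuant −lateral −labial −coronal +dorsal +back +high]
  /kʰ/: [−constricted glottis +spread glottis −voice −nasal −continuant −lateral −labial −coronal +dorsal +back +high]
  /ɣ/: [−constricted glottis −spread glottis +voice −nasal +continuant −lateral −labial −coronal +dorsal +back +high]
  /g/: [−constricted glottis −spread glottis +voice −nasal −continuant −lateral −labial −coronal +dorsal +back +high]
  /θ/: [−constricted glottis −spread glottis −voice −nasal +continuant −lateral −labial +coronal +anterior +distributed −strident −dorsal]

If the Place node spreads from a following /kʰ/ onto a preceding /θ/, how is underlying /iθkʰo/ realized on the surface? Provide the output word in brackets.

[ixkʰo]

The Place node dominates the terminals [labial], [round], [coronal], [anterior], [distributed], [strident], [dorsal], [back], [high].
After delinking /θ/'s Place and linking /kʰ/'s, the affected terminals become [−labial], [−coronal], [+dorsal], [+back], [+high]; [constricted glottis], [spread glottis], [voice], … (outside Place) are retained from /θ/.
This feature bundle is that of [x], so /iθkʰo/ surfaces as [ixkʰo].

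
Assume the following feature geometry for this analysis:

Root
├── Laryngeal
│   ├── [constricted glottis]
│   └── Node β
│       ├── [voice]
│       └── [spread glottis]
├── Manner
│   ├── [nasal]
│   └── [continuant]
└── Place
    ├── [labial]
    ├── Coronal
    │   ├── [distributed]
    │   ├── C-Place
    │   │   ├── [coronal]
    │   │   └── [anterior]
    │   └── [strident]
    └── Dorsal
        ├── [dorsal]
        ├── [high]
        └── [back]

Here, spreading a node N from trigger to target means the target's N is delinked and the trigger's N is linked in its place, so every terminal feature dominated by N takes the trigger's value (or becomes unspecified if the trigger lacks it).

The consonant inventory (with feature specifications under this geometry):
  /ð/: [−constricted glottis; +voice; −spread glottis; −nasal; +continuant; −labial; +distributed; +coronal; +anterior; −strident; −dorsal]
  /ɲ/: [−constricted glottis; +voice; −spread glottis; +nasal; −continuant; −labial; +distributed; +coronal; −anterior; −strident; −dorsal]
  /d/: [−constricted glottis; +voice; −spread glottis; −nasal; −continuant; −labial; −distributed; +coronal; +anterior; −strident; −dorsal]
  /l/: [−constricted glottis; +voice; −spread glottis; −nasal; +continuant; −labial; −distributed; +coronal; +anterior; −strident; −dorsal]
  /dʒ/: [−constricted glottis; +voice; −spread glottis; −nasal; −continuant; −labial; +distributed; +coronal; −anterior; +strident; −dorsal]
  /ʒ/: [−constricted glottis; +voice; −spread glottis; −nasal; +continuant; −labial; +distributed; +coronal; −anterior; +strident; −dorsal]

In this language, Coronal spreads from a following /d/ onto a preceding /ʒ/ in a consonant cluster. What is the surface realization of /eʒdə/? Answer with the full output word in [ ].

The Coronal node dominates the terminals [distributed], [coronal], [anterior], [strident].
The target acquires /d/'s values for everything under Coronal — [−distributed], [+coronal], [+anterior], [−strident] — while keeping its own [constricted glottis], [voice], [spread glottis], ….
Among the inventory, only /l/ has exactly this specification, giving the surface form [eldə].

[eldə]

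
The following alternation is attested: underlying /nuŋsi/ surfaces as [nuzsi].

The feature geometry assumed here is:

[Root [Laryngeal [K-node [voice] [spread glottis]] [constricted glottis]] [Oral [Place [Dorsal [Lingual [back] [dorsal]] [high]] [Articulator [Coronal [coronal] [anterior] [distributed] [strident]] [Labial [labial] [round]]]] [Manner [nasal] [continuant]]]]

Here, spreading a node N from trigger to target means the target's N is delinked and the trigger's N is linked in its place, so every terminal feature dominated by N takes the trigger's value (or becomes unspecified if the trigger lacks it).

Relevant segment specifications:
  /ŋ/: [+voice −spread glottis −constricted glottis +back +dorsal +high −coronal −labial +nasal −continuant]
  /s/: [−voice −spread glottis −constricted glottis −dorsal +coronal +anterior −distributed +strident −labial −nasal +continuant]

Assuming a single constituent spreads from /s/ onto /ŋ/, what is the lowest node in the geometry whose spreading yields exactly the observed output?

Oral

Feature comparison: [nasal], [continuant], [coronal], [anterior], [distributed], [strident], [dorsal], [high], [back] differ between /ŋ/ and [z]; the remaining terminals match.
In this geometry the lowest node dominating all of them is Oral: every daughter of Oral dominates only a proper subset, so no lower node suffices.
Delinking /ŋ/'s Oral and associating /s/'s Oral gives precisely the feature bundle of [z].
Since [voice] is preserved even though /s/ disagrees there, no node above Oral spread.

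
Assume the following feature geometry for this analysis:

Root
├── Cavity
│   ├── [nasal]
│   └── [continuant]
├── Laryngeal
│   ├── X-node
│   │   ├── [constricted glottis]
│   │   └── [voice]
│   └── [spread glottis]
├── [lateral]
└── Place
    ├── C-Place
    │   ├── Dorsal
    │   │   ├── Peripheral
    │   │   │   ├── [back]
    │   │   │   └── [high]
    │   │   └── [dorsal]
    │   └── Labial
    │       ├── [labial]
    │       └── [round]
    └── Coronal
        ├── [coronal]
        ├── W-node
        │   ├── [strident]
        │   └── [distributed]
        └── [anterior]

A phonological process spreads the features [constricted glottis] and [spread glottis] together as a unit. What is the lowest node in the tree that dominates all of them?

[constricted glottis]: Root ▹ Laryngeal ▹ X-node ▹ [constricted glottis].
[spread glottis]: Root ▹ Laryngeal ▹ [spread glottis].
These paths first converge at Laryngeal; no daughter of Laryngeal dominates all 2 features, so Laryngeal is the minimal constituent.

Laryngeal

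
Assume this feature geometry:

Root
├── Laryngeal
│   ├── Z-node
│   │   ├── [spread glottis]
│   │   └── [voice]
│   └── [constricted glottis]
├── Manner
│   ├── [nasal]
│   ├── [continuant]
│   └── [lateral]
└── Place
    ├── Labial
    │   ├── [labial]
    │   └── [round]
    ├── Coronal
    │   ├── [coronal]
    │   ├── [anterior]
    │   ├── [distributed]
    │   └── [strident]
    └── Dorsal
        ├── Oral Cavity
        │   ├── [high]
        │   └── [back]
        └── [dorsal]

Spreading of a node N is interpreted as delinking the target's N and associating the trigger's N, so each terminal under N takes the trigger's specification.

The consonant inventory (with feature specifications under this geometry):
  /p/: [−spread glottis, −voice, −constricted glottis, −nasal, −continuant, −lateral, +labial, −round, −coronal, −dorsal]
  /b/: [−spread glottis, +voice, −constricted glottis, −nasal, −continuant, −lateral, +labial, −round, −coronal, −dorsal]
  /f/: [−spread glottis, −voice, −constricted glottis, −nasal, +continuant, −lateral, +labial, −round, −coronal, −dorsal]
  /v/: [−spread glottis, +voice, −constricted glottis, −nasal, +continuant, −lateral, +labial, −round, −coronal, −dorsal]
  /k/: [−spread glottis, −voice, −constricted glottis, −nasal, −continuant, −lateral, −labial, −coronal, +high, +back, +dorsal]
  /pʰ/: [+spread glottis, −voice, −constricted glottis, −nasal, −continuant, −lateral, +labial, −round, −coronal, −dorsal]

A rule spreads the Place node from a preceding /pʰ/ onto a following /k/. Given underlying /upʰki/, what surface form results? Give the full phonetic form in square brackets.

The Place node dominates the terminals [labial], [round], [coronal], [anterior], [distributed], [strident], [high], [back], [dorsal].
The target acquires /pʰ/'s values for everything under Place — [+labial], [−round], [−coronal], [−dorsal] — while keeping its own [spread glottis], [voice], [constricted glottis], ….
The resulting bundle matches /p/ in the inventory; substituting it for /k/ gives [upʰpi].

[upʰpi]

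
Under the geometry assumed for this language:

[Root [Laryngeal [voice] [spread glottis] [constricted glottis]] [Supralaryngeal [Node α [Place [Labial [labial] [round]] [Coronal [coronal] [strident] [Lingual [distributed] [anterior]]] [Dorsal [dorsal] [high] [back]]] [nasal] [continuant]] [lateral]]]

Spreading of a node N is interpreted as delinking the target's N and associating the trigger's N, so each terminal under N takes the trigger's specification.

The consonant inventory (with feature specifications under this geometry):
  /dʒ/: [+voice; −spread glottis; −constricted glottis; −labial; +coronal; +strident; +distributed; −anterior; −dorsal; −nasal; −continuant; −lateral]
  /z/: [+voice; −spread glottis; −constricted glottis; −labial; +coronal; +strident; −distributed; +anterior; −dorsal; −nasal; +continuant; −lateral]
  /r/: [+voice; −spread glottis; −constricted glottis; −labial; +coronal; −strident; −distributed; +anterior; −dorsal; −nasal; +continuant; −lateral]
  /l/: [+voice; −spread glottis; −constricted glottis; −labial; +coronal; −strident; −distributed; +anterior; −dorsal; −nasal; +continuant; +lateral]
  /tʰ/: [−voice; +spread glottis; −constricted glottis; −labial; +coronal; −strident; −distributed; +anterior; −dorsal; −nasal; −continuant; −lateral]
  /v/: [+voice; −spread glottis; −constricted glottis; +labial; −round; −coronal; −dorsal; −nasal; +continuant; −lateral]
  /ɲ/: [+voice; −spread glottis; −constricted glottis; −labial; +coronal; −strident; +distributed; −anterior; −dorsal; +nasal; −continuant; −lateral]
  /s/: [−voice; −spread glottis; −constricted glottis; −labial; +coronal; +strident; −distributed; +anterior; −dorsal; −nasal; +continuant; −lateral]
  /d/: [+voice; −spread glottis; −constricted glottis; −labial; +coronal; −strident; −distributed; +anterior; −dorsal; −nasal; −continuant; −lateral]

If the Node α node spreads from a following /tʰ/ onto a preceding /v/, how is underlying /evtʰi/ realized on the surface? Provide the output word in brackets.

[edtʰi]

Node α immediately or transitively dominates [labial], [round], [coronal], [strident], [distributed], [anterior], [dorsal], [high], [back], [nasal], [continuant].
Spreading Node α from /tʰ/ onto /v/ replaces those values with /tʰ/'s: [−labial], [+coronal], [−strident], [−distributed], [+anterior], [−dorsal], [−nasal], [−continuant]. Features outside Node α ([voice], [spread glottis], [constricted glottis], …) stay as in /v/.
The resulting bundle matches /d/ in the inventory; substituting it for /v/ gives [edtʰi].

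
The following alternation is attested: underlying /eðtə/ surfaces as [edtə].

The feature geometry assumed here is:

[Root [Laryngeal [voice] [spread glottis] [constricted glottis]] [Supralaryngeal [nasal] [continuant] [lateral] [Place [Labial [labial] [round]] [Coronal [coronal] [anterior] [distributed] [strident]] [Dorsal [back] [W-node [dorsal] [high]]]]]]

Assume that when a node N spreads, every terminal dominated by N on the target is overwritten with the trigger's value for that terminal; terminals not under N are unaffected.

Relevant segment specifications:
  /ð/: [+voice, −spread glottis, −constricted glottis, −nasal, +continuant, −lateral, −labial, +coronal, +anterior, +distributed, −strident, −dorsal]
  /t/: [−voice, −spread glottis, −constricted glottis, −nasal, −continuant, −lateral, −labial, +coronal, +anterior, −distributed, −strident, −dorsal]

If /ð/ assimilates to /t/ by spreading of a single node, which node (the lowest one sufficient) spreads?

Feature comparison: [continuant], [distributed] differ between /ð/ and [d]; the remaining terminals match.
In this geometry the lowest node dominating all of them is Supralaryngeal: every daughter of Supralaryngeal dominates only a proper subset, so no lower node suffices.
Delinking /ð/'s Supralaryngeal and associating /t/'s Supralaryngeal gives precisely the feature bundle of [d].
Since [voice] is preserved even though /t/ disagrees there, no node above Supralaryngeal spread.

Supralaryngeal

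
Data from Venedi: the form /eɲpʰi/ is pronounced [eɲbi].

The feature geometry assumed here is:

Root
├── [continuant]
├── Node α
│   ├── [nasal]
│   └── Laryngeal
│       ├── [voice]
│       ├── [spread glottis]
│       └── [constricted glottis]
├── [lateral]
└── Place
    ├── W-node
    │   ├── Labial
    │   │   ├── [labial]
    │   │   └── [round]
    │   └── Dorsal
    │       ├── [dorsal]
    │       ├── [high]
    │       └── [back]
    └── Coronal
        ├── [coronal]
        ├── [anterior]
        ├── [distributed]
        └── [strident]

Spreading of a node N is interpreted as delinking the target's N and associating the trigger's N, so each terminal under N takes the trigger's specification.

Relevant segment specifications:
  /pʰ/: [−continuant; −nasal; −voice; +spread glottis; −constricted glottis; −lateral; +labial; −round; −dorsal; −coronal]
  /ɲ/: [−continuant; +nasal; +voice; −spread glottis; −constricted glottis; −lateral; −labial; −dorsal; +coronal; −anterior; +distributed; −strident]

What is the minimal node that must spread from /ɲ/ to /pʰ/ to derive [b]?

Laryngeal

The alternation /pʰ/ → [b] changes [voice], [spread glottis] and nothing else.
In this geometry the lowest node dominating all of them is Laryngeal: every daughter of Laryngeal dominates only a proper subset, so no lower node suffices.
Delinking /pʰ/'s Laryngeal and associating /ɲ/'s Laryngeal gives precisely the feature bundle of [b].
[nasal] — on which /ɲ/ differs from /pʰ/ — is unchanged, so neither Node α nor anything higher can have spread; the constituent is no larger than Laryngeal.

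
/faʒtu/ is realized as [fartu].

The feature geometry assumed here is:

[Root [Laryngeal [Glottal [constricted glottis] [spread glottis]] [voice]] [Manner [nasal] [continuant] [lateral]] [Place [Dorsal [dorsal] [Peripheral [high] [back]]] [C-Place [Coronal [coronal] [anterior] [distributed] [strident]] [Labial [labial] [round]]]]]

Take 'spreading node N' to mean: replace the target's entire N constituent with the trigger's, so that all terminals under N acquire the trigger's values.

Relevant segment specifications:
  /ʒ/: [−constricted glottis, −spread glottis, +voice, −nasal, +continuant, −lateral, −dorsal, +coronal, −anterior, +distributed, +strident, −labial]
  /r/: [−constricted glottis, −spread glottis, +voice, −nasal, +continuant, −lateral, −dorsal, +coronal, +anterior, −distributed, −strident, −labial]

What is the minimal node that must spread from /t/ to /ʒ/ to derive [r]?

Coronal

Feature comparison: [anterior], [distributed], [strident] differ between /ʒ/ and [r]; the remaining terminals match.
In this geometry the lowest node dominating all of them is Coronal: every daughter of Coronal dominates only a proper subset, so no lower node suffices.
Spreading Coronal from /t/ overwrites each of those terminals with /t/'s values, yielding exactly [r].
Features on which the two segments disagree outside Coronal, such as [continuant], [voice], are unchanged — nothing dominating them spread, and Coronal is the minimal sufficient constituent.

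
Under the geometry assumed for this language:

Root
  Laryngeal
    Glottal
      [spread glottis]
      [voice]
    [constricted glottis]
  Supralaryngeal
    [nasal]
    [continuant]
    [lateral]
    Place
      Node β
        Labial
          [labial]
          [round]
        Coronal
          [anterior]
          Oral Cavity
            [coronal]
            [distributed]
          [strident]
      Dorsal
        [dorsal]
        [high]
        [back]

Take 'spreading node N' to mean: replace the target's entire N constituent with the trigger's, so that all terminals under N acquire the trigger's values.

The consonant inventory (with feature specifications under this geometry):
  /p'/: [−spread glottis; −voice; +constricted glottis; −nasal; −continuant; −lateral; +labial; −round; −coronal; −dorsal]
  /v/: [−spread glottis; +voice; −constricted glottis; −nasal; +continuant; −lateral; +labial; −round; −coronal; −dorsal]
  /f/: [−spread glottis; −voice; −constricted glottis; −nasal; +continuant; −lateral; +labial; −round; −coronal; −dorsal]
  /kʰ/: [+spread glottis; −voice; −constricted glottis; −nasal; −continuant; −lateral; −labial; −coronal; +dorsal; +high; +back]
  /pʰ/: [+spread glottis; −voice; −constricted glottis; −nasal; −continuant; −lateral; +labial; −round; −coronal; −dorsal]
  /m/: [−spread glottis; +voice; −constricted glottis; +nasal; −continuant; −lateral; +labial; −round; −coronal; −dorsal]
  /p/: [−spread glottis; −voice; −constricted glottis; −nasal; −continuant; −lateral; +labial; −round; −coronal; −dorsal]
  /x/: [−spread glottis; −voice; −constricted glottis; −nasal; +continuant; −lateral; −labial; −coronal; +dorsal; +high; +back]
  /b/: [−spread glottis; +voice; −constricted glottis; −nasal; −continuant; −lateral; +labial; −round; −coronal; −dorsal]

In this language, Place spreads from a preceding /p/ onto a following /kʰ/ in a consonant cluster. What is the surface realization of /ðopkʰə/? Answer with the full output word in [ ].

Terminals under Place in this geometry: [labial], [round], [anterior], [coronal], [distributed], [strident], [dorsal], [high], [back].
The target acquires /p/'s values for everything under Place — [+labial], [−round], [−coronal], [−dorsal] — while keeping its own [spread glottis], [voice], [constricted glottis], ….
The resulting bundle matches /pʰ/ in the inventory; substituting it for /kʰ/ gives [ðoppʰə].

[ðoppʰə]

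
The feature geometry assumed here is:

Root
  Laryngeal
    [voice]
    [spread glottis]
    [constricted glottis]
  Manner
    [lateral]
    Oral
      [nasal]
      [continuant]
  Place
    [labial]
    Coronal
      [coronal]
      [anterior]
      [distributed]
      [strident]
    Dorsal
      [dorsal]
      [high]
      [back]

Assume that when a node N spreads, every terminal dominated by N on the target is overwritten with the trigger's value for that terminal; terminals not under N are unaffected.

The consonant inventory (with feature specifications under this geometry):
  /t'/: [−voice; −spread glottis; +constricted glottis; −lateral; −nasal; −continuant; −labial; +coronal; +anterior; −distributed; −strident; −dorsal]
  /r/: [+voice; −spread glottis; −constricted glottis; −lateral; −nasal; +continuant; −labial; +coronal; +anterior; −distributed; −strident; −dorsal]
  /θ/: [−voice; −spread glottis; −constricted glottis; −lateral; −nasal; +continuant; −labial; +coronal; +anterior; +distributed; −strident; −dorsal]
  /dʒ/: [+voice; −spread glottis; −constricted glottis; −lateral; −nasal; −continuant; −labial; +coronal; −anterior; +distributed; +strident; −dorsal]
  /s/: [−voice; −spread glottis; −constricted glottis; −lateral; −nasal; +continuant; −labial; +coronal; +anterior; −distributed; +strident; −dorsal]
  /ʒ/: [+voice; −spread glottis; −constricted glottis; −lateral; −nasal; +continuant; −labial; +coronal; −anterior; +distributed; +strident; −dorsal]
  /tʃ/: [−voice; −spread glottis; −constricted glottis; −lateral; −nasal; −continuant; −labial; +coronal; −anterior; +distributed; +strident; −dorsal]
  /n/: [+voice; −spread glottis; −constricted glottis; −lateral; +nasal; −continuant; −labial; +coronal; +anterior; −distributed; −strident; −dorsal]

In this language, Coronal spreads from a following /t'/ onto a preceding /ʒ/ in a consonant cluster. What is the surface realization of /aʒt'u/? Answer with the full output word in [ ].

Terminals under Coronal in this geometry: [coronal], [anterior], [distributed], [strident].
After delinking /ʒ/'s Coronal and linking /t'/'s, the affected terminals become [+coronal], [+anterior], [−distributed], [−strident]; [voice], [spread glottis], [constricted glottis], … (outside Coronal) are retained from /ʒ/.
The resulting bundle matches /r/ in the inventory; substituting it for /ʒ/ gives [art'u].

[art'u]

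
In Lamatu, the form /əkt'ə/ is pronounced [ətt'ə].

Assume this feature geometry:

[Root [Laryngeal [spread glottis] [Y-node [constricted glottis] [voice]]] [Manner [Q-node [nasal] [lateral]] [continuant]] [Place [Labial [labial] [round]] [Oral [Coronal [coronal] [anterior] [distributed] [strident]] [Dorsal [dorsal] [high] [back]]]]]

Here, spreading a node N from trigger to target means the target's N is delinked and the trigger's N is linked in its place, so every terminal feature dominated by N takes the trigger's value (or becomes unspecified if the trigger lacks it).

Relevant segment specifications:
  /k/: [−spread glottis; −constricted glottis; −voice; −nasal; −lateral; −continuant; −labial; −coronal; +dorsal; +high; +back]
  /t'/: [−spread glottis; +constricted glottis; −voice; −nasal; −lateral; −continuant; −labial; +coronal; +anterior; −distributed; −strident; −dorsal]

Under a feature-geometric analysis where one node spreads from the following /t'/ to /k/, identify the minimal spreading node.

/k/ and [t] differ in [coronal], [anterior], [distributed], [strident], [dorsal], [high], [back]; every other specified feature is identical.
The smallest constituent containing every changed terminal is Oral — each of its daughters lacks at least one of the affected features.
Delinking /k/'s Oral and associating /t'/'s Oral gives precisely the feature bundle of [t].
[constricted glottis], a feature on which the two segments disagree outside Oral, is unchanged — nothing dominating it spread, and Oral is the minimal sufficient constituent.

Oral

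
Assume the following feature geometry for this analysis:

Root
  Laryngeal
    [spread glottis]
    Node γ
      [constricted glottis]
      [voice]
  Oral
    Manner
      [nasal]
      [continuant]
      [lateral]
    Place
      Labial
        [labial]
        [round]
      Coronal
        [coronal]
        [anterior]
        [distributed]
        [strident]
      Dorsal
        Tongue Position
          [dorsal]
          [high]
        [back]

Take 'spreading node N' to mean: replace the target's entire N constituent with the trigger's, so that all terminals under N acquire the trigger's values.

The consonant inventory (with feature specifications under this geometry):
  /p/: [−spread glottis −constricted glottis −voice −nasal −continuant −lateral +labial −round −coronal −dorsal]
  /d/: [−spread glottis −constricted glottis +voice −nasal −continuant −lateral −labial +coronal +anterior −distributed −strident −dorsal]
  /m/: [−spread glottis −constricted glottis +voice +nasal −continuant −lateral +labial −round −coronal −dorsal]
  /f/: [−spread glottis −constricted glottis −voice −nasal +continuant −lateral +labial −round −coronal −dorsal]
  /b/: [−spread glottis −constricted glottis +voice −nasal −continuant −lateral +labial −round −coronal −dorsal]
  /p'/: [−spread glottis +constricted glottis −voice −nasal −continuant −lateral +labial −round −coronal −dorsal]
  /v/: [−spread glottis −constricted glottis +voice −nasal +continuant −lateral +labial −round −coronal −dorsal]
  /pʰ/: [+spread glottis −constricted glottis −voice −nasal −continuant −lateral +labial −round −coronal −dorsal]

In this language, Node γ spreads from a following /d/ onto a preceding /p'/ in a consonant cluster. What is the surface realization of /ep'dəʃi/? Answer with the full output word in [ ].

[ebdəʃi]

Node γ immediately or transitively dominates [constricted glottis], [voice].
Spreading Node γ from /d/ onto /p'/ replaces those values with /d/'s: [−constricted glottis], [+voice]. Features outside Node γ ([spread glottis], [nasal], [continuant], …) stay as in /p'/.
Among the inventory, only /b/ has exactly this specification, giving the surface form [ebdəʃi].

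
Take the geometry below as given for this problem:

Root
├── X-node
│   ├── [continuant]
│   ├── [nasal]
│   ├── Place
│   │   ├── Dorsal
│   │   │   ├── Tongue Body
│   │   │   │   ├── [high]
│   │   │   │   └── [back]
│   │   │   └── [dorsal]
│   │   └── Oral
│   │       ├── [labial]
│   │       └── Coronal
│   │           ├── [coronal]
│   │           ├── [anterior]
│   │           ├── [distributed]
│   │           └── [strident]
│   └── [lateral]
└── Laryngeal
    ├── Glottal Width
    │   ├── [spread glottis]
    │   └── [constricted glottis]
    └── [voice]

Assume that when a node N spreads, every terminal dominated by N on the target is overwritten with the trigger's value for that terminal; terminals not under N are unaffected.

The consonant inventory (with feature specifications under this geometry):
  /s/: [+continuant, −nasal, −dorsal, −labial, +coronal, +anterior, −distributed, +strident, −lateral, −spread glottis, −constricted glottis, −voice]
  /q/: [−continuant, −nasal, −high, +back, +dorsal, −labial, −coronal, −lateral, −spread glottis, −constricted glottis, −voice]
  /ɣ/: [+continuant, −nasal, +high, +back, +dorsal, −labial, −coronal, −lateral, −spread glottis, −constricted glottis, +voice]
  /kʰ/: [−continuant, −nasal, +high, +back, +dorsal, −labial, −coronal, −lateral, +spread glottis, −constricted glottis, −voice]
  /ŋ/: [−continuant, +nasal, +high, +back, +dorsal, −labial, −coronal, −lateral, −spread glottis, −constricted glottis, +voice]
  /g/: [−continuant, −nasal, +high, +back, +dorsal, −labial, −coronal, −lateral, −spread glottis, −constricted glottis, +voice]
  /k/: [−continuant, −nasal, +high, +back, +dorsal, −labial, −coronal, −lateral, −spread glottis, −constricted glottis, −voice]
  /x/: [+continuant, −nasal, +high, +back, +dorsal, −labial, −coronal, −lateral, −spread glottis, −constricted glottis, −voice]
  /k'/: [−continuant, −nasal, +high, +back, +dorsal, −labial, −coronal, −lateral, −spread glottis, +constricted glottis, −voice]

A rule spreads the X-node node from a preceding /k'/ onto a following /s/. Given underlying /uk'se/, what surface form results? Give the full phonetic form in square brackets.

The X-node node dominates the terminals [continuant], [nasal], [high], [back], [dorsal], [labial], [coronal], [anterior], [distributed], [strident], [lateral].
The target acquires /k'/'s values for everything under X-node — [−continuant], [−nasal], [+high], [+back], [+dorsal], [−labial], [−coronal], [−lateral] — while keeping its own [spread glottis], [constricted glottis], [voice].
Among the inventory, only /k/ has exactly this specification, giving the surface form [uk'ke].

[uk'ke]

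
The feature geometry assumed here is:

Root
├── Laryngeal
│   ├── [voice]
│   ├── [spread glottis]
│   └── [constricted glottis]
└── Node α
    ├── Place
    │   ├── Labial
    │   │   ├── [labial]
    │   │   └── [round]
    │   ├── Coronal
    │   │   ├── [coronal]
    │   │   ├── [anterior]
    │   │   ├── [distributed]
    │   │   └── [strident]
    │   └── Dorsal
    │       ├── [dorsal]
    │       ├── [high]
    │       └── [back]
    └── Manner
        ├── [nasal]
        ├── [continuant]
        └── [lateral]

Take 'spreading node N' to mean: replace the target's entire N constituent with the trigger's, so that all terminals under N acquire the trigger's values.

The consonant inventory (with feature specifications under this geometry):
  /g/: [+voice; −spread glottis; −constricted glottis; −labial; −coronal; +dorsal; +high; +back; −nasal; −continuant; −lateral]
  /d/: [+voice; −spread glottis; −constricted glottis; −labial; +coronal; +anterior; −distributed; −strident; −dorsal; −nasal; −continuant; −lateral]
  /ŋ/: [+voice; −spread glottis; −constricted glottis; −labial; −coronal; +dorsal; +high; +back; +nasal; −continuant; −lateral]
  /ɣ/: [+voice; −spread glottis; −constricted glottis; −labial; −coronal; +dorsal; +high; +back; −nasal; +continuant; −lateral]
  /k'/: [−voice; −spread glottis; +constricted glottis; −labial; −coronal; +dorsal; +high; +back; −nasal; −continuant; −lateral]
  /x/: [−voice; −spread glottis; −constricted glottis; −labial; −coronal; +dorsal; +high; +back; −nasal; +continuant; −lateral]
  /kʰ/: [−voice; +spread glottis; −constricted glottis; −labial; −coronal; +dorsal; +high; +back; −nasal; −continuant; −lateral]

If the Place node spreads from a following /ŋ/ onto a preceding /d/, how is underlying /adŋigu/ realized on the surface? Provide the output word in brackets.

[agŋigu]

Terminals under Place in this geometry: [labial], [round], [coronal], [anterior], [distributed], [strident], [dorsal], [high], [back].
After delinking /d/'s Place and linking /ŋ/'s, the affected terminals become [−labial], [−coronal], [+dorsal], [+high], [+back]; [voice], [spread glottis], [constricted glottis], … (outside Place) are retained from /d/.
Among the inventory, only /g/ has exactly this specification, giving the surface form [agŋigu].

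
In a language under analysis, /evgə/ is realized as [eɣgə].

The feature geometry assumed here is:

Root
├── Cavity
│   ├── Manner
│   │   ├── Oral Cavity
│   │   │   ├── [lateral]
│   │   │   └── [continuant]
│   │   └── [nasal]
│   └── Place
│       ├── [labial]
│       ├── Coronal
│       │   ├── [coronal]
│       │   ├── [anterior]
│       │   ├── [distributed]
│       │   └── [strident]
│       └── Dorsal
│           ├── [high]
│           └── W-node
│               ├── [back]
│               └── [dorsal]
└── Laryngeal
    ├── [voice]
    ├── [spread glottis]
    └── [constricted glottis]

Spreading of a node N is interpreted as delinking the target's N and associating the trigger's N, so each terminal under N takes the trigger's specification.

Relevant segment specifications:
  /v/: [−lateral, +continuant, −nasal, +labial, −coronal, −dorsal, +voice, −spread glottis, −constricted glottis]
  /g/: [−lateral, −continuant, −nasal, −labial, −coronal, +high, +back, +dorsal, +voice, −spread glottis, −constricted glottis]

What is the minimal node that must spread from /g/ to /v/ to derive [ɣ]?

Place

Feature comparison: [labial], [dorsal], [high], [back] differ between /v/ and [ɣ]; the remaining terminals match.
In this geometry the lowest node dominating all of them is Place: every daughter of Place dominates only a proper subset, so no lower node suffices.
Spreading Place from /g/ overwrites each of those terminals with /g/'s values, yielding exactly [ɣ].
[continuant] — on which /g/ differs from /v/ — is unchanged, so neither Cavity nor anything higher can have spread; the constituent is no larger than Place.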